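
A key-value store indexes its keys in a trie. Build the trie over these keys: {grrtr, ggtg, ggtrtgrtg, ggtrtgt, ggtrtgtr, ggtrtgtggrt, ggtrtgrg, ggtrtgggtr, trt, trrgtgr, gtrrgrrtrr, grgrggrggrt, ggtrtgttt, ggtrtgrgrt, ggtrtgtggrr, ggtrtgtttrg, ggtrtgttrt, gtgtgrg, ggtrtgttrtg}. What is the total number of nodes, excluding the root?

Trace insertions, counting only characters that open a new branch:
  "grrtr" → 5 new (g, r, r, t, r)
  "ggtg" → prefix "g" already present; 3 new (g, t, g)
  "ggtrtgrtg" → prefix "ggt" already present; 6 new (r, t, g, r, t, g)
  "ggtrtgt" → prefix "ggtrtg" already present; 1 new (t)
  "ggtrtgtr" → prefix "ggtrtgt" already present; 1 new (r)
  "ggtrtgtggrt" → prefix "ggtrtgt" already present; 4 new (g, g, r, t)
  "ggtrtgrg" → prefix "ggtrtgr" already present; 1 new (g)
  "ggtrtgggtr" → prefix "ggtrtg" already present; 4 new (g, g, t, r)
  "trt" → 3 new (t, r, t)
  "trrgtgr" → prefix "tr" already present; 5 new (r, g, t, g, r)
  "gtrrgrrtrr" → prefix "g" already present; 9 new (t, r, r, g, r, r, t, r, r)
  "grgrggrggrt" → prefix "gr" already present; 9 new (g, r, g, g, r, g, g, r, t)
  "ggtrtgttt" → prefix "ggtrtgt" already present; 2 new (t, t)
  "ggtrtgrgrt" → prefix "ggtrtgrg" already present; 2 new (r, t)
  "ggtrtgtggrr" → prefix "ggtrtgtggr" already present; 1 new (r)
  "ggtrtgtttrg" → prefix "ggtrtgttt" already present; 2 new (r, g)
  "ggtrtgttrt" → prefix "ggtrtgtt" already present; 2 new (r, t)
  "gtgtgrg" → prefix "gt" already present; 5 new (g, t, g, r, g)
  "ggtrtgttrtg" → prefix "ggtrtgttrt" already present; 1 new (g)
Total nodes = 5 + 3 + 6 + 1 + 1 + 4 + 1 + 4 + 3 + 5 + 9 + 9 + 2 + 2 + 1 + 2 + 2 + 5 + 1 = 66

66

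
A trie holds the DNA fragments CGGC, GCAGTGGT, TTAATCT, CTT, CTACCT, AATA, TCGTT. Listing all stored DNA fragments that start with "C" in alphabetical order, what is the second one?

CTACCT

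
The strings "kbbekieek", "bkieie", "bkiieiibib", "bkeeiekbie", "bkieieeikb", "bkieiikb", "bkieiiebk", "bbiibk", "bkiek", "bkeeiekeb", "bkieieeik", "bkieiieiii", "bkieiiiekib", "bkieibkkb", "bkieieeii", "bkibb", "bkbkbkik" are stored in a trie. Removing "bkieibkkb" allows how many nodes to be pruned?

4

A node on "bkieibkkb"'s path can go only if nothing else ends at it or branches off below it.
The suffix "bkkb" (4 nodes) is used only by "bkieibkkb"; the node for "bkiei" still has the child "e", so pruning stops there.
Nodes removed: 4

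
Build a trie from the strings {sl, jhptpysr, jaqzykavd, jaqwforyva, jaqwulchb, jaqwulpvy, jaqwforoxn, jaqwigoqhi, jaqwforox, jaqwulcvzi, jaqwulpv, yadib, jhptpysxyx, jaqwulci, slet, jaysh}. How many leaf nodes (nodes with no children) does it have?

13

Leaves are exactly the stored words that no other stored word extends.
Those words: "jaqwforoxn", "jaqwforyva", "jaqwigoqhi", "jaqwulchb", "jaqwulci", "jaqwulcvzi", "jaqwulpvy", "jaqzykavd", "jaysh", "jhptpysr", "jhptpysxyx", "slet", "yadib"
Leaf count: 13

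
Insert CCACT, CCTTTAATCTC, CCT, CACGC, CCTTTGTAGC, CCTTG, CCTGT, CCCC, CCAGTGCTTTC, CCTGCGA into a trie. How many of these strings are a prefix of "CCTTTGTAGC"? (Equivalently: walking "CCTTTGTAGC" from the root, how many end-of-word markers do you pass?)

2

Traverse "CCTTTGTAGC" character by character; count nodes along the way that are marked as word ends.
Prefixes of the query that are stored words: "CCT", "CCTTTGTAGC"
Count: 2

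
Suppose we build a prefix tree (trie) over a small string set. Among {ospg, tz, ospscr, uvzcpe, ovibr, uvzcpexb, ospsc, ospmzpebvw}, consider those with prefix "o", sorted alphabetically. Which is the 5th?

ovibr

Words with prefix "o", in lexicographic order: "ospg", "ospmzpebvw", "ospsc", "ospscr", "ovibr"
Position 5: ovibr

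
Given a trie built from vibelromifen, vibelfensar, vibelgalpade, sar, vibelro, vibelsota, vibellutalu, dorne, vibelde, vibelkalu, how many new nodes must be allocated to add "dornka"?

The longest prefix of "dornka" already in the trie is "dorn" (length 4).
New nodes needed: |"dornka"| − 4 = 6 − 4 = 2.

2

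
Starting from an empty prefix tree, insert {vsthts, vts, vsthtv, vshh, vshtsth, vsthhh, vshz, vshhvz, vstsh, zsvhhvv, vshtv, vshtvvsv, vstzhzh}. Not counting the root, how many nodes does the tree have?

Trace insertions, counting only characters that open a new branch:
  "vsthts" → 6 new (v, s, t, h, t, s)
  "vts" → prefix "v" already present; 2 new (t, s)
  "vsthtv" → prefix "vstht" already present; 1 new (v)
  "vshh" → prefix "vs" already present; 2 new (h, h)
  "vshtsth" → prefix "vsh" already present; 4 new (t, s, t, h)
  "vsthhh" → prefix "vsth" already present; 2 new (h, h)
  "vshz" → prefix "vsh" already present; 1 new (z)
  "vshhvz" → prefix "vshh" already present; 2 new (v, z)
  "vstsh" → prefix "vst" already present; 2 new (s, h)
  "zsvhhvv" → 7 new (z, s, v, h, h, v, v)
  "vshtv" → prefix "vsht" already present; 1 new (v)
  "vshtvvsv" → prefix "vshtv" already present; 3 new (v, s, v)
  "vstzhzh" → prefix "vst" already present; 4 new (z, h, z, h)
Total nodes = 6 + 2 + 1 + 2 + 4 + 2 + 1 + 2 + 2 + 7 + 1 + 3 + 4 = 37

37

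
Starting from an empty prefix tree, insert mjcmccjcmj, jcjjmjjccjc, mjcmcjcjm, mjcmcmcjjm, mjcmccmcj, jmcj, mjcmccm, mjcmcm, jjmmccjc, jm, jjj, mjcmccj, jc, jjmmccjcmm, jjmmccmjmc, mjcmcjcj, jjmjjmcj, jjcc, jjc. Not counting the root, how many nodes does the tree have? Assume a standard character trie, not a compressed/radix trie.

Count nodes per top-level branch (shared prefixes stored once):
  'j'-branch (jc, jcjjmjjccjc, jjc, jjcc, jjj, jjmjjmcj, jjmmccjc, jjmmccjcmm, jjmmccmjmc, jm, jmcj): 35 nodes
  'm'-branch (mjcmccj, mjcmccjcmj, mjcmccm, mjcmccmcj, mjcmcjcj, mjcmcjcjm, mjcmcm, mjcmcmcjjm): 22 nodes
Sum: 57

57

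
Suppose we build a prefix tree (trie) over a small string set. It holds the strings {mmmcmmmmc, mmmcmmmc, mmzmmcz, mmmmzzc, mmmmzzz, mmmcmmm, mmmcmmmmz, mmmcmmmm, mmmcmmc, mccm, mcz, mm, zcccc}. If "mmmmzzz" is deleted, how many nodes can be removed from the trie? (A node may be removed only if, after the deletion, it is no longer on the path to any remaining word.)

1

Walk "mmmmzzz" from the leaf back toward the root, removing each node that no remaining word uses.
The suffix "z" (1 node) is used only by "mmmmzzz"; the node for "mmmmzz" still has the child "c", so pruning stops there.
Nodes removed: 1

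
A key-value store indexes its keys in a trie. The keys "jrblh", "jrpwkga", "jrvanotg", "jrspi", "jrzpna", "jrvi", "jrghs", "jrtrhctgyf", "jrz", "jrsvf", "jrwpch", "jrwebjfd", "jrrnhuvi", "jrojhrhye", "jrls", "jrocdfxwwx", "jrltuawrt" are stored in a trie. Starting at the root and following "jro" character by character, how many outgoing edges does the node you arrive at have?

The children of the "jro" node are the distinct next characters among strings starting with "jro".
Distinct next characters after "jro": c, j.
That node has 2 child edges.

2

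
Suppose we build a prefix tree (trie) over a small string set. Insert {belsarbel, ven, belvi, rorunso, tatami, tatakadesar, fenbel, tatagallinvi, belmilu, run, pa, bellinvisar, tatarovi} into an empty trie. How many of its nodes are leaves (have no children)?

13

Leaves are exactly the stored words that no other stored word extends.
Those words: "bellinvisar", "belmilu", "belsarbel", "belvi", "fenbel", "pa", "rorunso", "run", "tatagallinvi", "tatakadesar", "tatami", "tatarovi", "ven"
Leaf count: 13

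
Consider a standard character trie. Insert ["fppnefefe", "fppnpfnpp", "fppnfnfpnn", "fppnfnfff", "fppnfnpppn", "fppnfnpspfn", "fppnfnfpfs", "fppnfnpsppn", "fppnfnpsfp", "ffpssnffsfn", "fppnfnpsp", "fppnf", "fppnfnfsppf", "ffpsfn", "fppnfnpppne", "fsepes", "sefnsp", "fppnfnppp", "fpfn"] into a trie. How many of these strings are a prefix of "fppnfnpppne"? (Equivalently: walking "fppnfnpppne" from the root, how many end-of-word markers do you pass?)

Walk "fppnfnpppne" from the root; an end-of-word marker is hit whenever a stored word is a prefix of "fppnfnpppne".
Prefixes of the query that are stored words: "fppnf", "fppnfnppp", "fppnfnpppn", "fppnfnpppne"
Count: 4

4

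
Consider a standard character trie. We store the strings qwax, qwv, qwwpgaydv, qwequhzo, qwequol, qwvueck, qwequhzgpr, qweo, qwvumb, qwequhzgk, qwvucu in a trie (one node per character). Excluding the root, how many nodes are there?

33

Trie structure (* marks end of a word):
(root)
└─ q
   └─ w
      ├─ a
      │  └─ x *
      ├─ e
      │  ├─ o *
      │  └─ q
      │     └─ u
      │        ├─ h
      │        │  └─ z
      │        │     ├─ g
      │        │     │  ├─ k *
      │        │     │  └─ p
      │        │     │     └─ r *
      │        │     └─ o *
      │        └─ o
      │           └─ l *
      ├─ v *
      │  └─ u
      │     ├─ c
      │     │  └─ u *
      │     ├─ e
      │     │  └─ c
      │     │     └─ k *
      │     └─ m
      │        └─ b *
      └─ w
         └─ p
            └─ g
               └─ a
                  └─ y
                     └─ d
                        └─ v *
Counting every labelled node above: 33.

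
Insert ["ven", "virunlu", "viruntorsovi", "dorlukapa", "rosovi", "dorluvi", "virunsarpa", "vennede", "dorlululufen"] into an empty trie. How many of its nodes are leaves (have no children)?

8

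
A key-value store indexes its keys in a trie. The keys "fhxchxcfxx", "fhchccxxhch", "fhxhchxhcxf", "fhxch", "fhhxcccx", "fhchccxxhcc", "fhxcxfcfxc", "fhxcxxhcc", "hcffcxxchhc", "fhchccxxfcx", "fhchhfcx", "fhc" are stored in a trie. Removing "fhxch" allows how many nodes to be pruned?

0

After clearing the end-marker at "fhxch", prune upward until reaching a node still needed by another word.
Every node on "fhxch" is still needed (e.g. by "fhxchxcfxx"), so nothing is freed.
Nodes removed: 0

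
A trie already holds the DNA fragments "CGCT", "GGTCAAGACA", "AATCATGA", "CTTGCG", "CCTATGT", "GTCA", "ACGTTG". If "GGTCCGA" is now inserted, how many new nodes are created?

Walking "GGTCCGA" from the root, the first 4 characters ("GGTC") follow existing edges; "C" is the first miss.
Each of the 3 remaining characters creates one node.

3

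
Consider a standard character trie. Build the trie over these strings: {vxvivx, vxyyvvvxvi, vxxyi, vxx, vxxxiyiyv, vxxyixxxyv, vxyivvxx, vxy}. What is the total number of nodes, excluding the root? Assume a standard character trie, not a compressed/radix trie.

Insert word by word; a character creates a node only if that edge doesn't already exist:
  "vxvivx" → 6 new (v, x, v, i, v, x)
  "vxyyvvvxvi" → prefix "vx" already present; 8 new (y, y, v, v, v, x, v, i)
  "vxxyi" → prefix "vx" already present; 3 new (x, y, i)
  "vxx" → prefix "vxx" already present; 0 new (none)
  "vxxxiyiyv" → prefix "vxx" already present; 6 new (x, i, y, i, y, v)
  "vxxyixxxyv" → prefix "vxxyi" already present; 5 new (x, x, x, y, v)
  "vxyivvxx" → prefix "vxy" already present; 5 new (i, v, v, x, x)
  "vxy" → prefix "vxy" already present; 0 new (none)
Total nodes = 6 + 8 + 3 + 0 + 6 + 5 + 5 + 0 = 33

33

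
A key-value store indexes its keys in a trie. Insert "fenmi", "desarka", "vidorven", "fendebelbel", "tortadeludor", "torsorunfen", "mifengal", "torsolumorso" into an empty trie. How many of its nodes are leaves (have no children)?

8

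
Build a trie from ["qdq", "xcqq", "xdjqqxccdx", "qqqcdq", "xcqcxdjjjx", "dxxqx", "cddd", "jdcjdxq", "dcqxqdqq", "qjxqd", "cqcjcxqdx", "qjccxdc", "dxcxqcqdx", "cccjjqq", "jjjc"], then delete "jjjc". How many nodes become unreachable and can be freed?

Walk "jjjc" from the leaf back toward the root, removing each node that no remaining word uses.
The suffix "jjc" (3 nodes) is used only by "jjjc"; the node for "j" still has the child "d", so pruning stops there.
Nodes removed: 3

3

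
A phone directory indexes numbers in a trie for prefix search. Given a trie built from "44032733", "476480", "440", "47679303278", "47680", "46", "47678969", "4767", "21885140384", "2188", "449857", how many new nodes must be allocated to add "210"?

The longest prefix of "210" already in the trie is "21" (length 2).
Each of the 1 remaining characters creates one node.

1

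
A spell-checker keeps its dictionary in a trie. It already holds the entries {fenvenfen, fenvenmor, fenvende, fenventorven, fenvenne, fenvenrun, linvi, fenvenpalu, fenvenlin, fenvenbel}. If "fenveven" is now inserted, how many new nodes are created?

3

"fenve" is already a path in the trie; the remaining "ven" must be added.
So 8 − 5 = 3 new nodes.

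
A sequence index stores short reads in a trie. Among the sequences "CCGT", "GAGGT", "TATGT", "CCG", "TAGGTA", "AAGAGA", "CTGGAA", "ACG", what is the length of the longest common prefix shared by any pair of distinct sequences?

3

Look for the deepest trie node that still has at least two words in its subtree.
e.g. "CCG" and "CCGT" share the prefix "CCG" of length 3; no pair shares a longer one.
Longest shared-prefix length: 3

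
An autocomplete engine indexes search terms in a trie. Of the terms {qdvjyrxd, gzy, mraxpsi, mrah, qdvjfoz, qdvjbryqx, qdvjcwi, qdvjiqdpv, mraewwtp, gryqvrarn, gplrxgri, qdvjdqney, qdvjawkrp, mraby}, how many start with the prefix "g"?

3

Walk to "g"; the words in its subtree are exactly those with that prefix.
Matches: "gplrxgri", "gryqvrarn", "gzy"
Count: 3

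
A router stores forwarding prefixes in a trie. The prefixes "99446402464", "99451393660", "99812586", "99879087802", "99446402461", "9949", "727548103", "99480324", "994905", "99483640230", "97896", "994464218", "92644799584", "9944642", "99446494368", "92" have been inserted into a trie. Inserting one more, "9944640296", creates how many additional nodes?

Walking "9944640296" from the root, the first 8 characters ("99446402") follow existing edges; "9" is the first miss.
So 10 − 8 = 2 new nodes.

2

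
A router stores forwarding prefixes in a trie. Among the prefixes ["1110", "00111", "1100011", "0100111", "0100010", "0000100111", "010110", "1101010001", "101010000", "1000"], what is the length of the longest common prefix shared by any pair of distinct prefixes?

4

The deepest shared node is where two words last agree before diverging.
"0100010" and "0100111" agree on "0100" (4 characters) before diverging; nothing deeper is shared.
Longest shared-prefix length: 4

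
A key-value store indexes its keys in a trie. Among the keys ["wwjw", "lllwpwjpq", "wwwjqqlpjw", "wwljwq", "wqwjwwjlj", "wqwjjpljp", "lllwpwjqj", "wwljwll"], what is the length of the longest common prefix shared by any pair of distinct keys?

Look for the deepest trie node that still has at least two words in its subtree.
e.g. "lllwpwjpq" and "lllwpwjqj" share the prefix "lllwpwj" of length 7; no pair shares a longer one.
Longest shared-prefix length: 7

7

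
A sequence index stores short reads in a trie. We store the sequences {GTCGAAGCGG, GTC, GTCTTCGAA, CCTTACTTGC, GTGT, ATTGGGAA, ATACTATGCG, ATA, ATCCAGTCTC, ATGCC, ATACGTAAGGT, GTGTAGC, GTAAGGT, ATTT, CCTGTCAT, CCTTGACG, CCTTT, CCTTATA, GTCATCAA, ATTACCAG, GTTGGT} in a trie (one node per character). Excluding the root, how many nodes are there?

97

Insert word by word; a character creates a node only if that edge doesn't already exist:
  "GTCGAAGCGG" → 10 new (G, T, C, G, A, A, G, C, G, G)
  "GTC" → prefix "GTC" already present; 0 new (none)
  "GTCTTCGAA" → prefix "GTC" already present; 6 new (T, T, C, G, A, A)
  "CCTTACTTGC" → 10 new (C, C, T, T, A, C, T, T, G, C)
  "GTGT" → prefix "GT" already present; 2 new (G, T)
  "ATTGGGAA" → 8 new (A, T, T, G, G, G, A, A)
  "ATACTATGCG" → prefix "AT" already present; 8 new (A, C, T, A, T, G, C, G)
  "ATA" → prefix "ATA" already present; 0 new (none)
  "ATCCAGTCTC" → prefix "AT" already present; 8 new (C, C, A, G, T, C, T, C)
  "ATGCC" → prefix "AT" already present; 3 new (G, C, C)
  "ATACGTAAGGT" → prefix "ATAC" already present; 7 new (G, T, A, A, G, G, T)
  "GTGTAGC" → prefix "GTGT" already present; 3 new (A, G, C)
  "GTAAGGT" → prefix "GT" already present; 5 new (A, A, G, G, T)
  "ATTT" → prefix "ATT" already present; 1 new (T)
  "CCTGTCAT" → prefix "CCT" already present; 5 new (G, T, C, A, T)
  "CCTTGACG" → prefix "CCTT" already present; 4 new (G, A, C, G)
  "CCTTT" → prefix "CCTT" already present; 1 new (T)
  "CCTTATA" → prefix "CCTTA" already present; 2 new (T, A)
  "GTCATCAA" → prefix "GTC" already present; 5 new (A, T, C, A, A)
  "ATTACCAG" → prefix "ATT" already present; 5 new (A, C, C, A, G)
  "GTTGGT" → prefix "GT" already present; 4 new (T, G, G, T)
Total nodes = 10 + 0 + 6 + 10 + 2 + 8 + 8 + 0 + 8 + 3 + 7 + 3 + 5 + 1 + 5 + 4 + 1 + 2 + 5 + 5 + 4 = 97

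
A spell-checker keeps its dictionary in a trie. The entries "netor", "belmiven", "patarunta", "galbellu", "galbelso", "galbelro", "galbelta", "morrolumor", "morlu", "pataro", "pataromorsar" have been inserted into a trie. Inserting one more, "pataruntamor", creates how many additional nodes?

3

"patarunta" is already a path in the trie; the remaining "mor" must be added.
Each of the 3 remaining characters creates one node.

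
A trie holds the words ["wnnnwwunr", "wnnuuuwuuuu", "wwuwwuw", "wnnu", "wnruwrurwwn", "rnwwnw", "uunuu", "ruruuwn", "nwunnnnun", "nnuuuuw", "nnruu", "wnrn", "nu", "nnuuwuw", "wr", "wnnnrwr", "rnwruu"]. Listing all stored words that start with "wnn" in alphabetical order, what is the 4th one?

wnnuuuwuuuu

Filter for "wnn…" and sort: "wnnnrwr", "wnnnwwunr", "wnnu", "wnnuuuwuuuu"
The 4th is wnnuuuwuuuu.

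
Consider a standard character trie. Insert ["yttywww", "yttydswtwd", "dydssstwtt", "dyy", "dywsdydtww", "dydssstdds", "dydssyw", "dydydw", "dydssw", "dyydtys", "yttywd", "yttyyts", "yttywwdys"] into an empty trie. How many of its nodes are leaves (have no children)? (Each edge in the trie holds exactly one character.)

A leaf is a node with no children — equivalently, the end of a word that is not a proper prefix of any other stored word.
Those words: "dydssstdds", "dydssstwtt", "dydssw", "dydssyw", "dydydw", "dywsdydtww", "dyydtys", "yttydswtwd", "yttywd", "yttywwdys", "yttywww", "yttyyts"
Leaf count: 12

12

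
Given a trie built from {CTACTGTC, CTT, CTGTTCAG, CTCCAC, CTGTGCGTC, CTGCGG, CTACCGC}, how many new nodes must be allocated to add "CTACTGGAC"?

3

"CTACTG" is already a path in the trie; the remaining "GAC" must be added.
New nodes needed: |"CTACTGGAC"| − 6 = 9 − 6 = 3.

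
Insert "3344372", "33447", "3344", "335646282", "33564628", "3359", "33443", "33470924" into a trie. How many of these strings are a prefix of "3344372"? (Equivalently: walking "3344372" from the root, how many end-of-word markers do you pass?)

3

Check each prefix of "3344372" against the stored set — each match is an end-marker on the path.
Prefixes of the query that are stored words: "3344", "33443", "3344372"
Count: 3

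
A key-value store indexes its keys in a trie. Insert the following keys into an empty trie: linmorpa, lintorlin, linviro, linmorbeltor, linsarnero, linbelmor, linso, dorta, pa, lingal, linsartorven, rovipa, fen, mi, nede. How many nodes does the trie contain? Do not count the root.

69

Trace insertions, counting only characters that open a new branch:
  "linmorpa" → 8 new (l, i, n, m, o, r, p, a)
  "lintorlin" → prefix "lin" already present; 6 new (t, o, r, l, i, n)
  "linviro" → prefix "lin" already present; 4 new (v, i, r, o)
  "linmorbeltor" → prefix "linmor" already present; 6 new (b, e, l, t, o, r)
  "linsarnero" → prefix "lin" already present; 7 new (s, a, r, n, e, r, o)
  "linbelmor" → prefix "lin" already present; 6 new (b, e, l, m, o, r)
  "linso" → prefix "lins" already present; 1 new (o)
  "dorta" → 5 new (d, o, r, t, a)
  "pa" → 2 new (p, a)
  "lingal" → prefix "lin" already present; 3 new (g, a, l)
  "linsartorven" → prefix "linsar" already present; 6 new (t, o, r, v, e, n)
  "rovipa" → 6 new (r, o, v, i, p, a)
  "fen" → 3 new (f, e, n)
  "mi" → 2 new (m, i)
  "nede" → 4 new (n, e, d, e)
Total nodes = 8 + 6 + 4 + 6 + 7 + 6 + 1 + 5 + 2 + 3 + 6 + 6 + 3 + 2 + 4 = 69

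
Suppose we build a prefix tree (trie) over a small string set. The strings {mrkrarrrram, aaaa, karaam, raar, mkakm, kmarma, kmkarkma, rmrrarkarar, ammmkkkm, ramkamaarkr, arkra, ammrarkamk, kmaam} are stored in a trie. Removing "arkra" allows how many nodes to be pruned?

4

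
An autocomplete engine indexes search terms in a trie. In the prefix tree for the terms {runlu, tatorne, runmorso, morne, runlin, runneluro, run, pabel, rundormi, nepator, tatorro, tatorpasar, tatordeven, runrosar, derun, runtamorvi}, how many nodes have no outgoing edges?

15

A leaf is a node with no children — equivalently, the end of a word that is not a proper prefix of any other stored word.
Those words: "derun", "morne", "nepator", "pabel", "rundormi", "runlin", "runlu", "runmorso", "runneluro", "runrosar", "runtamorvi", "tatordeven", "tatorne", "tatorpasar", "tatorro"
Leaf count: 15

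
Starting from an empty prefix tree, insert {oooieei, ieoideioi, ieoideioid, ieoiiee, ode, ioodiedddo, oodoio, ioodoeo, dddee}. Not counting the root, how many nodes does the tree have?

43

For each word, the new-node count is its length minus the longest prefix already in the trie:
  "oooieei" → 7 new (o, o, o, i, e, e, i)
  "ieoideioi" → 9 new (i, e, o, i, d, e, i, o, i)
  "ieoideioid" → prefix "ieoideioi" already present; 1 new (d)
  "ieoiiee" → prefix "ieoi" already present; 3 new (i, e, e)
  "ode" → prefix "o" already present; 2 new (d, e)
  "ioodiedddo" → prefix "i" already present; 9 new (o, o, d, i, e, d, d, d, o)
  "oodoio" → prefix "oo" already present; 4 new (d, o, i, o)
  "ioodoeo" → prefix "iood" already present; 3 new (o, e, o)
  "dddee" → 5 new (d, d, d, e, e)
Total nodes = 7 + 9 + 1 + 3 + 2 + 9 + 4 + 3 + 5 = 43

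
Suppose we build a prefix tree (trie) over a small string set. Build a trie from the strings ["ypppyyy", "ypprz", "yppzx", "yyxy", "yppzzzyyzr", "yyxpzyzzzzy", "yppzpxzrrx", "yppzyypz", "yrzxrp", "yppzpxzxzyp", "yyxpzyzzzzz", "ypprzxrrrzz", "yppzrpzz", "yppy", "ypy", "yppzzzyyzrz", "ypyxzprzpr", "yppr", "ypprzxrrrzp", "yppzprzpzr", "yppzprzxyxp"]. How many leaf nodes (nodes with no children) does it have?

Leaves are exactly the stored words that no other stored word extends.
Those words: "ypppyyy", "ypprzxrrrzp", "ypprzxrrrzz", "yppy", "yppzprzpzr", "yppzprzxyxp", "yppzpxzrrx", "yppzpxzxzyp", "yppzrpzz", "yppzx", "yppzyypz", "yppzzzyyzrz", "ypyxzprzpr", "yrzxrp", "yyxpzyzzzzy", "yyxpzyzzzzz", "yyxy"
Leaf count: 17

17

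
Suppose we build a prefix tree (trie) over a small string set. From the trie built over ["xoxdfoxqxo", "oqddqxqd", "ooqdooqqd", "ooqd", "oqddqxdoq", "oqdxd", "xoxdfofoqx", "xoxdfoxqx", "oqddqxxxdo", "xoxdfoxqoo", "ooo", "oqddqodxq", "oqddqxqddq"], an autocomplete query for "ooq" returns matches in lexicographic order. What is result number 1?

Filter for "ooq…" and sort: "ooqd", "ooqdooqqd"
The 1st is ooqd.

ooqd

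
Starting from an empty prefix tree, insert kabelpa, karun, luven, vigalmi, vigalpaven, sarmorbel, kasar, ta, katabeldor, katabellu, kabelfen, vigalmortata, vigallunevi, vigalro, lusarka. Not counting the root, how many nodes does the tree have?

73

Insert word by word; a character creates a node only if that edge doesn't already exist:
  "kabelpa" → 7 new (k, a, b, e, l, p, a)
  "karun" → prefix "ka" already present; 3 new (r, u, n)
  "luven" → 5 new (l, u, v, e, n)
  "vigalmi" → 7 new (v, i, g, a, l, m, i)
  "vigalpaven" → prefix "vigal" already present; 5 new (p, a, v, e, n)
  "sarmorbel" → 9 new (s, a, r, m, o, r, b, e, l)
  "kasar" → prefix "ka" already present; 3 new (s, a, r)
  "ta" → 2 new (t, a)
  "katabeldor" → prefix "ka" already present; 8 new (t, a, b, e, l, d, o, r)
  "katabellu" → prefix "katabel" already present; 2 new (l, u)
  "kabelfen" → prefix "kabel" already present; 3 new (f, e, n)
  "vigalmortata" → prefix "vigalm" already present; 6 new (o, r, t, a, t, a)
  "vigallunevi" → prefix "vigal" already present; 6 new (l, u, n, e, v, i)
  "vigalro" → prefix "vigal" already present; 2 new (r, o)
  "lusarka" → prefix "lu" already present; 5 new (s, a, r, k, a)
Total nodes = 7 + 3 + 5 + 7 + 5 + 9 + 3 + 2 + 8 + 2 + 3 + 6 + 6 + 2 + 5 = 73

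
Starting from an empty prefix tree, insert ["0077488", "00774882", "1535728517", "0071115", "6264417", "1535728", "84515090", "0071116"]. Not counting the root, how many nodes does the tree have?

38

Trace insertions, counting only characters that open a new branch:
  "0077488" → 7 new (0, 0, 7, 7, 4, 8, 8)
  "00774882" → prefix "0077488" already present; 1 new (2)
  "1535728517" → 10 new (1, 5, 3, 5, 7, 2, 8, 5, 1, 7)
  "0071115" → prefix "007" already present; 4 new (1, 1, 1, 5)
  "6264417" → 7 new (6, 2, 6, 4, 4, 1, 7)
  "1535728" → prefix "1535728" already present; 0 new (none)
  "84515090" → 8 new (8, 4, 5, 1, 5, 0, 9, 0)
  "0071116" → prefix "007111" already present; 1 new (6)
Total nodes = 7 + 1 + 10 + 4 + 7 + 0 + 8 + 1 = 38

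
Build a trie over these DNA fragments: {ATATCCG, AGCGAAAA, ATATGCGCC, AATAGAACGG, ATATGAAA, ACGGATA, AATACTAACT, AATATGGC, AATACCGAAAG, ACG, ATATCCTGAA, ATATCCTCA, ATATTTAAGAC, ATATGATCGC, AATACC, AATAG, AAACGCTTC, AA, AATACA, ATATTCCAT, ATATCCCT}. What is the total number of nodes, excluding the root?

Count nodes per top-level branch (shared prefixes stored once):
  'A'-branch (AA, AAACGCTTC, AATACA, AATACC, AATACCGAAAG, AATACTAACT, AATAG, AATAGAACGG, AATATGGC, ACG, ACGGATA, AGCGAAAA, ATATCCCT, ATATCCG, ATATCCTCA, ATATCCTGAA, ATATGAAA, ATATGATCGC, ATATGCGCC, ATATTCCAT, ATATTTAAGAC): 84 nodes
Sum: 84

84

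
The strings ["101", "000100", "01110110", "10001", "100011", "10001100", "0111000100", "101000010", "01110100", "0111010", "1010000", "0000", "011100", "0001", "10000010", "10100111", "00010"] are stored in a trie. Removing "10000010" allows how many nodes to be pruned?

Walk "10000010" from the leaf back toward the root, removing each node that no remaining word uses.
The suffix "0010" (4 nodes) is used only by "10000010"; the node for "1000" still has the child "1", so pruning stops there.
Nodes removed: 4

4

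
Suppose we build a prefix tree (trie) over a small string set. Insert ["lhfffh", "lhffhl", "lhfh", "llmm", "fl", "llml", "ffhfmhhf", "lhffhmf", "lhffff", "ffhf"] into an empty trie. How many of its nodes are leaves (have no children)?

9

Leaves are exactly the stored words that no other stored word extends.
Those words: "ffhfmhhf", "fl", "lhffff", "lhfffh", "lhffhl", "lhffhmf", "lhfh", "llml", "llmm"
Leaf count: 9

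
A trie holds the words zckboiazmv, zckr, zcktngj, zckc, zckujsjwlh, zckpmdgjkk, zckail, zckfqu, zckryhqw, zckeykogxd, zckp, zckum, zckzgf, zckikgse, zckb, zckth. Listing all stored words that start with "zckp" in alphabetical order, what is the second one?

zckpmdgjkk

Words with prefix "zckp", in lexicographic order: "zckp", "zckpmdgjkk"
Position 2: zckpmdgjkk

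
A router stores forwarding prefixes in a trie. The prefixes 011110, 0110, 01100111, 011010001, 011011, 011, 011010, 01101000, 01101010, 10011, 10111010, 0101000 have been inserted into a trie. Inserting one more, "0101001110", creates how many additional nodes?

"010100" is already a path in the trie; the remaining "1110" must be added.
So 10 − 6 = 4 new nodes.

4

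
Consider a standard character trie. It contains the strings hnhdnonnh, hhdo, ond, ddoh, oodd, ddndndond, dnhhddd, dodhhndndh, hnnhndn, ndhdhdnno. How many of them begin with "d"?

Walk to "d"; the words in its subtree are exactly those with that prefix.
Matches: "ddndndond", "ddoh", "dnhhddd", "dodhhndndh"
Count: 4

4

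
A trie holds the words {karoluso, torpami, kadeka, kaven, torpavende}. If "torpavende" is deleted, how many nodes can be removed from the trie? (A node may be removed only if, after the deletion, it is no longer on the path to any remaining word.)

5

After clearing the end-marker at "torpavende", prune upward until reaching a node still needed by another word.
The suffix "vende" (5 nodes) is used only by "torpavende"; the node for "torpa" still has the child "m", so pruning stops there.
Nodes removed: 5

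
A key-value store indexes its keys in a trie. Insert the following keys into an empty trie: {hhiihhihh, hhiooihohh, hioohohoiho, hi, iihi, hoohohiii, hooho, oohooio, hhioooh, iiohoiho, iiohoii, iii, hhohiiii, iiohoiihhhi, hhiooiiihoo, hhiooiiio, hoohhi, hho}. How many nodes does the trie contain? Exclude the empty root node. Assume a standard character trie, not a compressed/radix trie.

Trace insertions, counting only characters that open a new branch:
  "hhiihhihh" → 9 new (h, h, i, i, h, h, i, h, h)
  "hhiooihohh" → prefix "hhi" already present; 7 new (o, o, i, h, o, h, h)
  "hioohohoiho" → prefix "h" already present; 10 new (i, o, o, h, o, h, o, i, h, o)
  "hi" → prefix "hi" already present; 0 new (none)
  "iihi" → 4 new (i, i, h, i)
  "hoohohiii" → prefix "h" already present; 8 new (o, o, h, o, h, i, i, i)
  "hooho" → prefix "hooho" already present; 0 new (none)
  "oohooio" → 7 new (o, o, h, o, o, i, o)
  "hhioooh" → prefix "hhioo" already present; 2 new (o, h)
  "iiohoiho" → prefix "ii" already present; 6 new (o, h, o, i, h, o)
  "iiohoii" → prefix "iiohoi" already present; 1 new (i)
  "iii" → prefix "ii" already present; 1 new (i)
  "hhohiiii" → prefix "hh" already present; 6 new (o, h, i, i, i, i)
  "iiohoiihhhi" → prefix "iiohoii" already present; 4 new (h, h, h, i)
  "hhiooiiihoo" → prefix "hhiooi" already present; 5 new (i, i, h, o, o)
  "hhiooiiio" → prefix "hhiooiii" already present; 1 new (o)
  "hoohhi" → prefix "hooh" already present; 2 new (h, i)
  "hho" → prefix "hho" already present; 0 new (none)
Total nodes = 9 + 7 + 10 + 0 + 4 + 8 + 0 + 7 + 2 + 6 + 1 + 1 + 6 + 4 + 5 + 1 + 2 + 0 = 73

73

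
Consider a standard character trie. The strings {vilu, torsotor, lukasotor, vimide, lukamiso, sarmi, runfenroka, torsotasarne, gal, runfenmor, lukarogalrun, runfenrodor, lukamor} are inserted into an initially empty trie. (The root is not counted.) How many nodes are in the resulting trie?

69

Insert word by word; a character creates a node only if that edge doesn't already exist:
  "vilu" → 4 new (v, i, l, u)
  "torsotor" → 8 new (t, o, r, s, o, t, o, r)
  "lukasotor" → 9 new (l, u, k, a, s, o, t, o, r)
  "vimide" → prefix "vi" already present; 4 new (m, i, d, e)
  "lukamiso" → prefix "luka" already present; 4 new (m, i, s, o)
  "sarmi" → 5 new (s, a, r, m, i)
  "runfenroka" → 10 new (r, u, n, f, e, n, r, o, k, a)
  "torsotasarne" → prefix "torsot" already present; 6 new (a, s, a, r, n, e)
  "gal" → 3 new (g, a, l)
  "runfenmor" → prefix "runfen" already present; 3 new (m, o, r)
  "lukarogalrun" → prefix "luka" already present; 8 new (r, o, g, a, l, r, u, n)
  "runfenrodor" → prefix "runfenro" already present; 3 new (d, o, r)
  "lukamor" → prefix "lukam" already present; 2 new (o, r)
Total nodes = 4 + 8 + 9 + 4 + 4 + 5 + 10 + 6 + 3 + 3 + 8 + 3 + 2 = 69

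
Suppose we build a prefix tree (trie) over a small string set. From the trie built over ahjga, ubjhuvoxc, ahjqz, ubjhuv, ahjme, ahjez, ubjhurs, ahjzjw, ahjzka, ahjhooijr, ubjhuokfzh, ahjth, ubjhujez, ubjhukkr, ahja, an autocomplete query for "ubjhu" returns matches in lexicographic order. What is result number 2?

DFS of the "ubjhu" subtree visits, in order: "ubjhujez", "ubjhukkr", "ubjhuokfzh", "ubjhurs", "ubjhuv", "ubjhuvoxc"
The 2nd is ubjhukkr.

ubjhukkr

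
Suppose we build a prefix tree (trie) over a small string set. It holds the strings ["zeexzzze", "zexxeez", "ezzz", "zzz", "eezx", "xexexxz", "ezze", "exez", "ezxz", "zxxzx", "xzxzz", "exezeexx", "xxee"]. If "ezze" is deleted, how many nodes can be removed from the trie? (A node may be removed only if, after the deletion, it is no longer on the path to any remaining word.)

1

Walk "ezze" from the leaf back toward the root, removing each node that no remaining word uses.
The suffix "e" (1 node) is used only by "ezze"; the node for "ezz" still has the child "z", so pruning stops there.
Nodes removed: 1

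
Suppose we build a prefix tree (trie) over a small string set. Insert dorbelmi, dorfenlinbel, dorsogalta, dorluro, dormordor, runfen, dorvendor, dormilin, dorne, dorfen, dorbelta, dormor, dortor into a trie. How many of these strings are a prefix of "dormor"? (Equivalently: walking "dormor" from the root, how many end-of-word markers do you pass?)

Traverse "dormor" character by character; count nodes along the way that are marked as word ends.
Prefixes of the query that are stored words: "dormor"
Count: 1

1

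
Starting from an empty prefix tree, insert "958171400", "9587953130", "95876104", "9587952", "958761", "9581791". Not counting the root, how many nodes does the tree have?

23

Trie structure (* marks end of a word):
(root)
└─ 9
   └─ 5
      └─ 8
         ├─ 1
         │  └─ 7
         │     ├─ 1
         │     │  └─ 4
         │     │     └─ 0
         │     │        └─ 0 *
         │     └─ 9
         │        └─ 1 *
         └─ 7
            ├─ 6
            │  └─ 1 *
            │     └─ 0
            │        └─ 4 *
            └─ 9
               └─ 5
                  ├─ 2 *
                  └─ 3
                     └─ 1
                        └─ 3
                           └─ 0 *
Counting every labelled node above: 23.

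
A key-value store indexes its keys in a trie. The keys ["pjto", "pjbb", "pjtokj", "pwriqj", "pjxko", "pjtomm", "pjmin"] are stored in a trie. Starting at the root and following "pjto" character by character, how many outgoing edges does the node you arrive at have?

2

Walk "pjto" from the root, arriving at one node.
Characters that immediately follow "pjto" among the stored strings: {k, m}.
That node has 2 child edges.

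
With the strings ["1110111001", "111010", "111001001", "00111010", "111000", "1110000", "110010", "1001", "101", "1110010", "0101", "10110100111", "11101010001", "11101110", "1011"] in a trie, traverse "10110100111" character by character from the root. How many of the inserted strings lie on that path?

Traverse "10110100111" character by character; count nodes along the way that are marked as word ends.
Prefixes of the query that are stored words: "101", "1011", "10110100111"
Count: 3

3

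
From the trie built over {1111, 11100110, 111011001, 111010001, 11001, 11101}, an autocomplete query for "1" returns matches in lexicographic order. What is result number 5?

111011001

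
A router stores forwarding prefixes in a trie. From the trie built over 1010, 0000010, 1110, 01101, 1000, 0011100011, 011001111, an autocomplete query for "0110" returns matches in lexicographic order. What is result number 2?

DFS of the "0110" subtree visits, in order: "011001111", "01101"
The 2nd is 01101.

01101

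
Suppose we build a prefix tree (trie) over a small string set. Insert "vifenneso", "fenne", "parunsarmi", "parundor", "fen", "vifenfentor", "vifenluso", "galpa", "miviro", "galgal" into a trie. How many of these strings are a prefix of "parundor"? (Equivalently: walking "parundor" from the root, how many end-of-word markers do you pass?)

1

Traverse "parundor" character by character; count nodes along the way that are marked as word ends.
Prefixes of the query that are stored words: "parundor"
Count: 1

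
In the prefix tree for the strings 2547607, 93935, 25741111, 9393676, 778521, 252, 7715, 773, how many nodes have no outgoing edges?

Leaves are exactly the stored words that no other stored word extends.
Those words: "252", "2547607", "25741111", "7715", "773", "778521", "93935", "9393676"
Leaf count: 8

8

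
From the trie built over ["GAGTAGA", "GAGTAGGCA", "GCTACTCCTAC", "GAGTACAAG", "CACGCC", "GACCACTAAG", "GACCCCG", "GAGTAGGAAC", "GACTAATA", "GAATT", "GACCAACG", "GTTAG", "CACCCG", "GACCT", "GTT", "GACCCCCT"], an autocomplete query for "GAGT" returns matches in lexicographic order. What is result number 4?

Filter for "GAGT…" and sort: "GAGTACAAG", "GAGTAGA", "GAGTAGGAAC", "GAGTAGGCA"
Position 4: GAGTAGGCA

GAGTAGGCA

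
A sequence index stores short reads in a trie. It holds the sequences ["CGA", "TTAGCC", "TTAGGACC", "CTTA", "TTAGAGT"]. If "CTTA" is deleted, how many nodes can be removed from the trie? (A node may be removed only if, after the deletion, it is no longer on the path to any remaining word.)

A node on "CTTA"'s path can go only if nothing else ends at it or branches off below it.
The suffix "TTA" (3 nodes) is used only by "CTTA"; the node for "C" still has the child "G", so pruning stops there.
Nodes removed: 3

3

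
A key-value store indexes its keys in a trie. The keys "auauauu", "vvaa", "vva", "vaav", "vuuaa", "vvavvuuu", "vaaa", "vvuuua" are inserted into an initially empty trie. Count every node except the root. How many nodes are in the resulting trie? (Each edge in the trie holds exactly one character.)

28

Trie structure (* marks end of a word):
(root)
├─ a
│  └─ u
│     └─ a
│        └─ u
│           └─ a
│              └─ u
│                 └─ u *
└─ v
   ├─ a
   │  └─ a
   │     ├─ a *
   │     └─ v *
   ├─ u
   │  └─ u
   │     └─ a
   │        └─ a *
   └─ v
      ├─ a *
      │  ├─ a *
      │  └─ v
      │     └─ v
      │        └─ u
      │           └─ u
      │              └─ u *
      └─ u
         └─ u
            └─ u
               └─ a *
Counting every labelled node above: 28.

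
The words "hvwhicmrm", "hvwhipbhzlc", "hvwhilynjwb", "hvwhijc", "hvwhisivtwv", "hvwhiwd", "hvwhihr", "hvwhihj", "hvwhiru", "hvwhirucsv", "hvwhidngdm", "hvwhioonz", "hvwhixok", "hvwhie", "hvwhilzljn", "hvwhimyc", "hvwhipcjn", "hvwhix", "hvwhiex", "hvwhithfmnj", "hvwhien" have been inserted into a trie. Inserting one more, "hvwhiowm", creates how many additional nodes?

Walking "hvwhiowm" from the root, the first 6 characters ("hvwhio") follow existing edges; "w" is the first miss.
Each of the 2 remaining characters creates one node.

2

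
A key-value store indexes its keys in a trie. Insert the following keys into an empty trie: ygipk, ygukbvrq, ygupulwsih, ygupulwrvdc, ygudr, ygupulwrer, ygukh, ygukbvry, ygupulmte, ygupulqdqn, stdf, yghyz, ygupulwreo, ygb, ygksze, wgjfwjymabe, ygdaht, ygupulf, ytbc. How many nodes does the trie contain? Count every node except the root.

Insert word by word; a character creates a node only if that edge doesn't already exist:
  "ygipk" → 5 new (y, g, i, p, k)
  "ygukbvrq" → prefix "yg" already present; 6 new (u, k, b, v, r, q)
  "ygupulwsih" → prefix "ygu" already present; 7 new (p, u, l, w, s, i, h)
  "ygupulwrvdc" → prefix "ygupulw" already present; 4 new (r, v, d, c)
  "ygudr" → prefix "ygu" already present; 2 new (d, r)
  "ygupulwrer" → prefix "ygupulwr" already present; 2 new (e, r)
  "ygukh" → prefix "yguk" already present; 1 new (h)
  "ygukbvry" → prefix "ygukbvr" already present; 1 new (y)
  "ygupulmte" → prefix "ygupul" already present; 3 new (m, t, e)
  "ygupulqdqn" → prefix "ygupul" already present; 4 new (q, d, q, n)
  "stdf" → 4 new (s, t, d, f)
  "yghyz" → prefix "yg" already present; 3 new (h, y, z)
  "ygupulwreo" → prefix "ygupulwre" already present; 1 new (o)
  "ygb" → prefix "yg" already present; 1 new (b)
  "ygksze" → prefix "yg" already present; 4 new (k, s, z, e)
  "wgjfwjymabe" → 11 new (w, g, j, f, w, j, y, m, a, b, e)
  "ygdaht" → prefix "yg" already present; 4 new (d, a, h, t)
  "ygupulf" → prefix "ygupul" already present; 1 new (f)
  "ytbc" → prefix "y" already present; 3 new (t, b, c)
Total nodes = 5 + 6 + 7 + 4 + 2 + 2 + 1 + 1 + 3 + 4 + 4 + 3 + 1 + 1 + 4 + 11 + 4 + 1 + 3 = 67

67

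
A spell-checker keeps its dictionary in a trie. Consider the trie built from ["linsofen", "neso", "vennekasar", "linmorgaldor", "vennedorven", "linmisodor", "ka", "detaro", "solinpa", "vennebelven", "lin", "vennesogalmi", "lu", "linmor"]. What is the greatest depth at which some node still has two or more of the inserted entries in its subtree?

6

Look for the deepest trie node that still has at least two words in its subtree.
e.g. "linmor" and "linmorgaldor" share the prefix "linmor" of length 6; no pair shares a longer one.
Longest shared-prefix length: 6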